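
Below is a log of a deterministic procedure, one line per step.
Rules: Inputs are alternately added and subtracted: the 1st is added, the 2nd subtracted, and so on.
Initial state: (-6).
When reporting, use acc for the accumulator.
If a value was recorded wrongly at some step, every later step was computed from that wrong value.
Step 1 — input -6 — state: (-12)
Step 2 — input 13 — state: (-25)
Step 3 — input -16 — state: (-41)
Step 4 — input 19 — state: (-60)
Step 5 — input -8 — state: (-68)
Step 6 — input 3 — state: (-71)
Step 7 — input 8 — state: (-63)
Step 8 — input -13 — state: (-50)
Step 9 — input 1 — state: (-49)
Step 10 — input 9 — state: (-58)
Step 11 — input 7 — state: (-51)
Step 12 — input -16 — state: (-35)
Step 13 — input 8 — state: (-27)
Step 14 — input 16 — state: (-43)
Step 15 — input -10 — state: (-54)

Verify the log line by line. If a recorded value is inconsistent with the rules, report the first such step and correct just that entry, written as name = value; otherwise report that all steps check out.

Step 1: acc = -6 + -6 = -12 — checks out.
Step 2: acc = -12 - 13 = -25 — verified.
Step 3: acc = -25 + -16 = -41 — exactly as logged.
Step 4: acc = -41 - 19 = -60 — matches.
Step 5: acc = -60 + -8 = -68 — matches.
Step 6: acc = -68 - 3 = -71 — matches.
Step 7: acc = -71 + 8 = -63 — no discrepancy.
Step 8: acc = -63 - -13 = -50 — verified.
Step 9: acc = -50 + 1 = -49 — consistent with the log.
Step 10: acc = -49 - 9 = -58 — confirmed correct.
Step 11: acc = -58 + 7 = -51 — agrees with the log.
Step 12: acc = -51 - -16 = -35 — matches.
Step 13: acc = -35 + 8 = -27 — no discrepancy.
Step 14: acc = -27 - 16 = -43 — agrees with the log.
Step 15: acc = -43 + -10 = -53 — not what was recorded.
First incorrect step: 15; the correct value is acc = -53.

step 15, acc = -53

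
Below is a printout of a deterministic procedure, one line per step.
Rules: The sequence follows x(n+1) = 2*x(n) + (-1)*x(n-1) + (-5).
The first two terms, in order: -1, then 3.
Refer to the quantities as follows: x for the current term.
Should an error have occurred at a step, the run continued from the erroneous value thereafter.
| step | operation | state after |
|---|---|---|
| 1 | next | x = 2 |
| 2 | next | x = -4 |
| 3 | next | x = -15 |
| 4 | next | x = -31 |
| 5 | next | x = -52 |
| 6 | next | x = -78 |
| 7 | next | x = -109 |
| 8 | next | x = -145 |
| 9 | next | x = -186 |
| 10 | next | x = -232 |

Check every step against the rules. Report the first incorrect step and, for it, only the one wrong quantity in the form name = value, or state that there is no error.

no error

1. x = 2*(3) + (-1)*(-1) + (-5) = 2 (exactly as logged)
2. x = 2*(2) + (-1)*(3) + (-5) = -4 (confirmed correct)
3. x = 2*(-4) + (-1)*(2) + (-5) = -15 (no discrepancy)
4. x = 2*(-15) + (-1)*(-4) + (-5) = -31 (in agreement)
5. x = 2*(-31) + (-1)*(-15) + (-5) = -52 (in agreement)
6. x = 2*(-52) + (-1)*(-31) + (-5) = -78 (no discrepancy)
7. x = 2*(-78) + (-1)*(-52) + (-5) = -109 (no discrepancy)
8. x = 2*(-109) + (-1)*(-78) + (-5) = -145 (consistent with the printout)
9. x = 2*(-145) + (-1)*(-109) + (-5) = -186 (matches)
10. x = 2*(-186) + (-1)*(-145) + (-5) = -232 (same as recorded)
The whole run recomputes cleanly — no discrepancies.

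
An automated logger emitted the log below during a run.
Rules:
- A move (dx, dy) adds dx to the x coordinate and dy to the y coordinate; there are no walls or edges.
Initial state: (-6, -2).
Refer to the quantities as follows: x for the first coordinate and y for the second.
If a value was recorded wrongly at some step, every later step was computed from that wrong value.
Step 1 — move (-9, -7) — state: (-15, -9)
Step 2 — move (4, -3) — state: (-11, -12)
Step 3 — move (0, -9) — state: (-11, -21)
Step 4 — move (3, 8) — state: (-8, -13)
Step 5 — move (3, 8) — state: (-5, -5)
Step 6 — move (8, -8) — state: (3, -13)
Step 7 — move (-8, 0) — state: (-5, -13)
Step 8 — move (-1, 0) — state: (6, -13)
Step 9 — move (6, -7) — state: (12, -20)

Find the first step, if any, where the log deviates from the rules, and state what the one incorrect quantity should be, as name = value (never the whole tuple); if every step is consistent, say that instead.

step 8, x = -6

Recomputing the run from the initial state:
step 1: x = -15, y = -9
step 2: x = -11, y = -12
step 3: x = -11, y = -21
step 4: x = -8, y = -13
step 5: x = -5, y = -5
step 6: x = 3, y = -13
step 7: x = -5, y = -13
step 8: x = -6, y = -13
step 9: x = 0, y = -20
The first disagreement with the log is at step 8, where the value should be x = -6.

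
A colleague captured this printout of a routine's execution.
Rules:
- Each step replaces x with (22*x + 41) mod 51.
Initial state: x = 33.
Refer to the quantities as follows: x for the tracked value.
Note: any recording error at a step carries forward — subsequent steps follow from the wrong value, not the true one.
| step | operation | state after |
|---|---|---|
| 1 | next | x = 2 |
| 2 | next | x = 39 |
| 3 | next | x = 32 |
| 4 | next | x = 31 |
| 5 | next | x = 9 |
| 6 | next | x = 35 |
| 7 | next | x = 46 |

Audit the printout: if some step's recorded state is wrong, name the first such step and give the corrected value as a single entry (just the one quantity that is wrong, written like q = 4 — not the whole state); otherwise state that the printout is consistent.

1. x = (22*33 + 41) mod 51 = 2 (exactly as logged)
2. x = (22*2 + 41) mod 51 = 34 (the printout disagrees here)
The audit stops at step 2: the recorded entry is wrong and should be x = 34.

step 2, x = 34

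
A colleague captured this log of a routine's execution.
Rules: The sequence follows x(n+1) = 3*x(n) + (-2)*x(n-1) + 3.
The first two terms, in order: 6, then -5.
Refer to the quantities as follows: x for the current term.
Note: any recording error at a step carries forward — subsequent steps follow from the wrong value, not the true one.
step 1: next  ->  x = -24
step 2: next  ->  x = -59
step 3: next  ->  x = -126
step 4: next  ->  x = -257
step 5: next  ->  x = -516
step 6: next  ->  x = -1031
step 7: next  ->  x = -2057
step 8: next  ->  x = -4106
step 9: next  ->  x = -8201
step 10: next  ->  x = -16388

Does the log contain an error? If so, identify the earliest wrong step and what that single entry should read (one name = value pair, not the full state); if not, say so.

step 7, x = -2058

Step 1: x = 3*(-5) + (-2)*(6) + (3) = -24 — consistent with the log.
Step 2: x = 3*(-24) + (-2)*(-5) + (3) = -59 — verified.
Step 3: x = 3*(-59) + (-2)*(-24) + (3) = -126 — same as recorded.
Step 4: x = 3*(-126) + (-2)*(-59) + (3) = -257 — confirmed correct.
Step 5: x = 3*(-257) + (-2)*(-126) + (3) = -516 — consistent with the log.
Step 6: x = 3*(-516) + (-2)*(-257) + (3) = -1031 — matches.
Step 7: x = 3*(-1031) + (-2)*(-516) + (3) = -2058 — this is not what the log shows.
That makes step 7 the first incorrect line — x = -2058 is what it should show.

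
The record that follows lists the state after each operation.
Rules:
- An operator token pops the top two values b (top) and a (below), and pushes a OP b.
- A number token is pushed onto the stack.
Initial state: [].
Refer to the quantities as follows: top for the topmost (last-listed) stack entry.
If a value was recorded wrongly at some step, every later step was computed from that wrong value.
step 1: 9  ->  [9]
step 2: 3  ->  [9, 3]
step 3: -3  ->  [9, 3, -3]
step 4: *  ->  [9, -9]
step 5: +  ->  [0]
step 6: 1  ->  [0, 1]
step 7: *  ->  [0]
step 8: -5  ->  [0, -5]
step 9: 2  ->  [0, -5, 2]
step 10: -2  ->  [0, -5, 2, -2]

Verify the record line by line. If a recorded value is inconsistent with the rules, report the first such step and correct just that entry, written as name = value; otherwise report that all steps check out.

no error

1. push 9: top = 9 (exactly as logged)
2. push 3: top = 3 (consistent with the record)
3. push -3: top = -3 (confirmed correct)
4. 3 * -3 = -9 (in agreement)
5. 9 + -9 = 0 (matches)
6. push 1: top = 1 (same as recorded)
7. 0 * 1 = 0 (no discrepancy)
8. push -5: top = -5 (matches)
9. push 2: top = 2 (agrees with the record)
10. push -2: top = -2 (in agreement)
Nothing is out of place; the run is error-free.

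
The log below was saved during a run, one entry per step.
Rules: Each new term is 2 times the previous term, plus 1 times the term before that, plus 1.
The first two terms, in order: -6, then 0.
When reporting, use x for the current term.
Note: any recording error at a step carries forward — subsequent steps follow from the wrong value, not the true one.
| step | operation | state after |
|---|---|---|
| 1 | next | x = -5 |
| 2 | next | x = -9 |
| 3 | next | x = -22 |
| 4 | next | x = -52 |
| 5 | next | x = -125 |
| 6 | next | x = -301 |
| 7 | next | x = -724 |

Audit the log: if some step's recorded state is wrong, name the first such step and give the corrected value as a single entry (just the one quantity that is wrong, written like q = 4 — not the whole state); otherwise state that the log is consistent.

Step 1: x = 2*(0) + (1)*(-6) + (1) = -5 — in agreement.
Step 2: x = 2*(-5) + (1)*(0) + (1) = -9 — confirmed correct.
Step 3: x = 2*(-9) + (1)*(-5) + (1) = -22 — exactly as logged.
Step 4: x = 2*(-22) + (1)*(-9) + (1) = -52 — agrees with the log.
Step 5: x = 2*(-52) + (1)*(-22) + (1) = -125 — checks out.
Step 6: x = 2*(-125) + (1)*(-52) + (1) = -301 — no discrepancy.
Step 7: x = 2*(-301) + (1)*(-125) + (1) = -726 — the log disagrees here.
The earliest wrong entry is at step 7: it should read x = -726.

step 7, x = -726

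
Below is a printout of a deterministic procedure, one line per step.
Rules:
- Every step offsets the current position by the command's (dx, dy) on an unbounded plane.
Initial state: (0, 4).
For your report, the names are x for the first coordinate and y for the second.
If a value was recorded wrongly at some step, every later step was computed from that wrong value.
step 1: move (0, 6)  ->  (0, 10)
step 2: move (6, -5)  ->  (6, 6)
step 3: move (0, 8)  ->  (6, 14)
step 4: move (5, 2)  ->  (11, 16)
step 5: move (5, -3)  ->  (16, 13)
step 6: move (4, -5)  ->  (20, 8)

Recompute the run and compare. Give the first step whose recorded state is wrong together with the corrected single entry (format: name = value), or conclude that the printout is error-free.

step 2, y = 5

Step 1: x = 0 + (0) = 0, y = 4 + (6) = 10 — confirmed correct.
Step 2: x = 0 + (6) = 6, y = 10 + (-5) = 5 — the printout disagrees here.
Step 2 is the first one off; corrected, y = 5.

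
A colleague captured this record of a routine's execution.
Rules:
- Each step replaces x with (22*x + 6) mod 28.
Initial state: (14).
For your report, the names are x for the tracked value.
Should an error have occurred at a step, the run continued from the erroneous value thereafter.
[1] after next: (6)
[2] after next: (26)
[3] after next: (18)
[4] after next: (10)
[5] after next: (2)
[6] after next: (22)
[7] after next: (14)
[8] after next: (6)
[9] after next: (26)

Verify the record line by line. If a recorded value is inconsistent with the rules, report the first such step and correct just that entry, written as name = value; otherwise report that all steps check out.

1. x = (22*14 + 6) mod 28 = 6 (checks out)
2. x = (22*6 + 6) mod 28 = 26 (in agreement)
3. x = (22*26 + 6) mod 28 = 18 (no discrepancy)
4. x = (22*18 + 6) mod 28 = 10 (verified)
5. x = (22*10 + 6) mod 28 = 2 (exactly as logged)
6. x = (22*2 + 6) mod 28 = 22 (same as recorded)
7. x = (22*22 + 6) mod 28 = 14 (verified)
8. x = (22*14 + 6) mod 28 = 6 (agrees with the record)
9. x = (22*6 + 6) mod 28 = 26 (confirmed correct)
All entries verified; no error found.

no error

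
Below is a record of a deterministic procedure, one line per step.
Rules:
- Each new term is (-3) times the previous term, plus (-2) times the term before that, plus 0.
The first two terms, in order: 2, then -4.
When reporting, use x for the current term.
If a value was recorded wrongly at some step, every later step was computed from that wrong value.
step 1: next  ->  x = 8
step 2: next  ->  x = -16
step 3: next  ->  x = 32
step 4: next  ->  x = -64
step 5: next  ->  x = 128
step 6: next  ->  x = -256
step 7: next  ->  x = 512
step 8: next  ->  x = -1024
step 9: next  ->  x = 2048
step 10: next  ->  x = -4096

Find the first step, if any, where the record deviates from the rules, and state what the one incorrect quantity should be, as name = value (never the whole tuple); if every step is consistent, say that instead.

Step 1: x = -3*(-4) + (-2)*(2) + (0) = 8 — verified.
Step 2: x = -3*(8) + (-2)*(-4) + (0) = -16 — same as recorded.
Step 3: x = -3*(-16) + (-2)*(8) + (0) = 32 — confirmed correct.
Step 4: x = -3*(32) + (-2)*(-16) + (0) = -64 — same as recorded.
Step 5: x = -3*(-64) + (-2)*(32) + (0) = 128 — agrees with the record.
Step 6: x = -3*(128) + (-2)*(-64) + (0) = -256 — agrees with the record.
Step 7: x = -3*(-256) + (-2)*(128) + (0) = 512 — no discrepancy.
Step 8: x = -3*(512) + (-2)*(-256) + (0) = -1024 — no discrepancy.
Step 9: x = -3*(-1024) + (-2)*(512) + (0) = 2048 — exactly as logged.
Step 10: x = -3*(2048) + (-2)*(-1024) + (0) = -4096 — consistent with the record.
The recomputation confirms every line.

no error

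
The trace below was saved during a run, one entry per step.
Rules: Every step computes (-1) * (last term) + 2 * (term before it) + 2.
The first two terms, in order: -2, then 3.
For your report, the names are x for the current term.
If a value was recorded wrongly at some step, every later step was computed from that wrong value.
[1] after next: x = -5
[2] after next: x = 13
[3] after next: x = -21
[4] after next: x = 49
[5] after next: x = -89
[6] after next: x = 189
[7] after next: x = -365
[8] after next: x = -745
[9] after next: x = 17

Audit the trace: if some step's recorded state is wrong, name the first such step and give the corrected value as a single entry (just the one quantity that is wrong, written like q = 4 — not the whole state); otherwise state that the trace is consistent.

step 8, x = 745

Recomputing the run from the initial state:
step 1: x = -5
step 2: x = 13
step 3: x = -21
step 4: x = 49
step 5: x = -89
step 6: x = 189
step 7: x = -365
step 8: x = 745
step 9: x = -1473
The first disagreement with the trace is at step 8, where the value should be x = 745.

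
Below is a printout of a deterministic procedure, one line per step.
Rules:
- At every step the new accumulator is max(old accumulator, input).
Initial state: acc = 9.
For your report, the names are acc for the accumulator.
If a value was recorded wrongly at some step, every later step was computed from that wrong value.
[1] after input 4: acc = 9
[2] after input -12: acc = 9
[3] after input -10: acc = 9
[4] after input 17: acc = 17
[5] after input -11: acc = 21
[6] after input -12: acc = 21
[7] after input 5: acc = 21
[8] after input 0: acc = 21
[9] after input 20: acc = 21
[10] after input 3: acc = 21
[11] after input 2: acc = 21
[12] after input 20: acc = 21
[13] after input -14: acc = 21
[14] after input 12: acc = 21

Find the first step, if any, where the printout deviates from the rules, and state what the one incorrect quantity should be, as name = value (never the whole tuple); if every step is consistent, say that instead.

1. acc = max(9, 4) = 9 (in agreement)
2. acc = max(9, -12) = 9 (matches)
3. acc = max(9, -10) = 9 (verified)
4. acc = max(9, 17) = 17 (exactly as logged)
5. acc = max(17, -11) = 17 (the printout has a different value)
The audit stops at step 5: the recorded entry is wrong and should be acc = 17.

step 5, acc = 17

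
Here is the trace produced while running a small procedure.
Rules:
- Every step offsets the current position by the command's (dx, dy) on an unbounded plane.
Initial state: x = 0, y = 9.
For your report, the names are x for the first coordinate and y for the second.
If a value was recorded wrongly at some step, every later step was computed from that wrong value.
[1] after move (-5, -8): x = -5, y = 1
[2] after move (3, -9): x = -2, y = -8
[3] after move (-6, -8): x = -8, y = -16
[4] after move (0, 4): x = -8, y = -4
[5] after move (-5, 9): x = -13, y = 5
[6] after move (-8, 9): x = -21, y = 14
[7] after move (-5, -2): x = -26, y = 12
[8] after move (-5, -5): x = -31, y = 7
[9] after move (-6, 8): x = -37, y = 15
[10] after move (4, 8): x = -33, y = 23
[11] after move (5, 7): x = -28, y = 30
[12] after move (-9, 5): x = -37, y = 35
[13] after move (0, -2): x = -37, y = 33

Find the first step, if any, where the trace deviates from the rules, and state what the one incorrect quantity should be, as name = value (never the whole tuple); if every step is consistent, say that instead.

Recomputing the run from the initial state:
step 1: x = -5, y = 1
step 2: x = -2, y = -8
step 3: x = -8, y = -16
step 4: x = -8, y = -12
step 5: x = -13, y = -3
step 6: x = -21, y = 6
step 7: x = -26, y = 4
step 8: x = -31, y = -1
step 9: x = -37, y = 7
step 10: x = -33, y = 15
step 11: x = -28, y = 22
step 12: x = -37, y = 27
step 13: x = -37, y = 25
The first disagreement with the trace is at step 4, where the value should be y = -12.

step 4, y = -12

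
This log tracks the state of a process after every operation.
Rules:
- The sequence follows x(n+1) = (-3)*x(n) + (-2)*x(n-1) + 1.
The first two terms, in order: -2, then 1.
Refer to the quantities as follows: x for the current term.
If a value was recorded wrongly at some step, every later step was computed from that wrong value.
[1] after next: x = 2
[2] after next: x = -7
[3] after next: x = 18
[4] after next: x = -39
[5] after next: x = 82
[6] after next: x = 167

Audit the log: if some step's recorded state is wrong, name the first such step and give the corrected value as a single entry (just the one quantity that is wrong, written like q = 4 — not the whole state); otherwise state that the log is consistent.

step 6, x = -167

Recomputing the run from the initial state:
step 1: x = 2
step 2: x = -7
step 3: x = 18
step 4: x = -39
step 5: x = 82
step 6: x = -167
The first disagreement with the log is at step 6, where the value should be x = -167.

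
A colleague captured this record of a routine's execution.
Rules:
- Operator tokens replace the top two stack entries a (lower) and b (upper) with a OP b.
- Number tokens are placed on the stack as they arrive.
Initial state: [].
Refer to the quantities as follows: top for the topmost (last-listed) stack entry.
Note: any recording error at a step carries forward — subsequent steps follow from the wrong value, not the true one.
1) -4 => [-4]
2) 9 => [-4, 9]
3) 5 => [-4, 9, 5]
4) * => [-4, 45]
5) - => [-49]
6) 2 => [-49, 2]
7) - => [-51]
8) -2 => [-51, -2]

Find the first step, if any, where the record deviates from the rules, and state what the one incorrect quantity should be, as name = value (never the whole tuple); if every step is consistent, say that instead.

Step 1: push -4: top = -4 — matches.
Step 2: push 9: top = 9 — in agreement.
Step 3: push 5: top = 5 — same as recorded.
Step 4: 9 * 5 = 45 — in agreement.
Step 5: -4 - 45 = -49 — matches.
Step 6: push 2: top = 2 — consistent with the record.
Step 7: -49 - 2 = -51 — no discrepancy.
Step 8: push -2: top = -2 — matches.
All steps check out; nothing to correct.

no error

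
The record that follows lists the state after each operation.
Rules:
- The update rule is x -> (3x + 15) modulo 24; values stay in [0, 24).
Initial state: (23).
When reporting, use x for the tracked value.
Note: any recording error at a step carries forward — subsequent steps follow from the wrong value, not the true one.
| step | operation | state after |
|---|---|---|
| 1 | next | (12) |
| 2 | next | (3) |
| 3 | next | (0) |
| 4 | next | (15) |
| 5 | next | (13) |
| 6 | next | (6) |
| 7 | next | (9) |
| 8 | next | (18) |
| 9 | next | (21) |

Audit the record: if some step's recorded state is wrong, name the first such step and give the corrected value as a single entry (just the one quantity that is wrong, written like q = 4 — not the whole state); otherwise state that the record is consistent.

Recomputing the run from the initial state:
step 1: x = 12
step 2: x = 3
step 3: x = 0
step 4: x = 15
step 5: x = 12
step 6: x = 3
step 7: x = 0
step 8: x = 15
step 9: x = 12
The first disagreement with the record is at step 5, where the value should be x = 12.

step 5, x = 12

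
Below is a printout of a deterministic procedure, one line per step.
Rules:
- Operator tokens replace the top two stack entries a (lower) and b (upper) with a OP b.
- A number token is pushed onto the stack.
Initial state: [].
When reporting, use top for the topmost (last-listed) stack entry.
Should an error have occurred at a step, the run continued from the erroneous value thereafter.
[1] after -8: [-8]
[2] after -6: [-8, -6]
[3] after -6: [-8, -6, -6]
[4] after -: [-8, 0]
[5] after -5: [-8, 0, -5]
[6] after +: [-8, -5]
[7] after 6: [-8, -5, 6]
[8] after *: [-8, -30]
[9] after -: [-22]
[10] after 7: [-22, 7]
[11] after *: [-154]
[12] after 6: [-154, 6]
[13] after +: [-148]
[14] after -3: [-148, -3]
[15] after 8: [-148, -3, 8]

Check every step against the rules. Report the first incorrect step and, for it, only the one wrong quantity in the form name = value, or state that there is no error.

step 9, top = 22

step 1: push -8: top = -8 -> confirmed correct
step 2: push -6: top = -6 -> confirmed correct
step 3: push -6: top = -6 -> in agreement
step 4: -6 - -6 = 0 -> verified
step 5: push -5: top = -5 -> agrees with the printout
step 6: 0 + -5 = -5 -> in agreement
step 7: push 6: top = 6 -> verified
step 8: -5 * 6 = -30 -> in agreement
step 9: -8 - -30 = 22 -> not what was recorded
First incorrect step: 9; the correct value is top = 22.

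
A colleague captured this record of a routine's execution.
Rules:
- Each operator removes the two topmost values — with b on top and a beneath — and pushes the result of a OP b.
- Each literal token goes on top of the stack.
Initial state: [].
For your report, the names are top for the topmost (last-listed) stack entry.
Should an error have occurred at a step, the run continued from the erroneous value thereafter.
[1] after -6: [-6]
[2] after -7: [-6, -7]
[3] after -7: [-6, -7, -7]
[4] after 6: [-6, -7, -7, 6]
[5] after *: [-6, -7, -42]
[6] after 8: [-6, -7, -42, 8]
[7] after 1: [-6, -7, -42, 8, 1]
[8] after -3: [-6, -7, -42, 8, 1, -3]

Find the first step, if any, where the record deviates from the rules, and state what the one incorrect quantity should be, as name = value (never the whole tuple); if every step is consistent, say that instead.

no error

step 1: push -6: top = -6 -> no discrepancy
step 2: push -7: top = -7 -> same as recorded
step 3: push -7: top = -7 -> same as recorded
step 4: push 6: top = 6 -> consistent with the record
step 5: -7 * 6 = -42 -> matches
step 6: push 8: top = 8 -> in agreement
step 7: push 1: top = 1 -> verified
step 8: push -3: top = -3 -> matches
All steps check out; nothing to correct.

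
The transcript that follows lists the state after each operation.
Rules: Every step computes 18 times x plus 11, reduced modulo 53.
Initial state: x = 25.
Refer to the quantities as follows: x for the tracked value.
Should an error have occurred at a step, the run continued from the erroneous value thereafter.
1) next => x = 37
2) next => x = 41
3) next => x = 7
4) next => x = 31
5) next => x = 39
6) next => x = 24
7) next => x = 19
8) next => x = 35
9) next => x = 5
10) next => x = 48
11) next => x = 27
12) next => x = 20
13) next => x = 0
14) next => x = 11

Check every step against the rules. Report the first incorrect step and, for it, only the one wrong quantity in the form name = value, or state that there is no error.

Step 1: x = (18*25 + 11) mod 53 = 37 — matches.
Step 2: x = (18*37 + 11) mod 53 = 41 — matches.
Step 3: x = (18*41 + 11) mod 53 = 7 — matches.
Step 4: x = (18*7 + 11) mod 53 = 31 — consistent with the transcript.
Step 5: x = (18*31 + 11) mod 53 = 39 — agrees with the transcript.
Step 6: x = (18*39 + 11) mod 53 = 24 — agrees with the transcript.
Step 7: x = (18*24 + 11) mod 53 = 19 — no discrepancy.
Step 8: x = (18*19 + 11) mod 53 = 35 — agrees with the transcript.
Step 9: x = (18*35 + 11) mod 53 = 5 — no discrepancy.
Step 10: x = (18*5 + 11) mod 53 = 48 — verified.
Step 11: x = (18*48 + 11) mod 53 = 27 — exactly as logged.
Step 12: x = (18*27 + 11) mod 53 = 20 — matches.
Step 13: x = (18*20 + 11) mod 53 = 0 — confirmed correct.
Step 14: x = (18*0 + 11) mod 53 = 11 — verified.
Every step is consistent.

no error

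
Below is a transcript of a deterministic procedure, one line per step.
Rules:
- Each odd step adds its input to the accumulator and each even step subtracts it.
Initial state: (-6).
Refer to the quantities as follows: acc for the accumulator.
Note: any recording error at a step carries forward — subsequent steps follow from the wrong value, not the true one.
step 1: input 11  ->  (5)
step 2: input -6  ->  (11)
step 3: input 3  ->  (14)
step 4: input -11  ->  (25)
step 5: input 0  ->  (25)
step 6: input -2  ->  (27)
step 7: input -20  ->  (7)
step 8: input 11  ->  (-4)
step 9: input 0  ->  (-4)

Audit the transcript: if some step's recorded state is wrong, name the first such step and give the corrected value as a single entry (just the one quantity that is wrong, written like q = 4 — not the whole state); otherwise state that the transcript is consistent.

1. acc = -6 + 11 = 5 (verified)
2. acc = 5 - -6 = 11 (agrees with the transcript)
3. acc = 11 + 3 = 14 (same as recorded)
4. acc = 14 - -11 = 25 (verified)
5. acc = 25 + 0 = 25 (in agreement)
6. acc = 25 - -2 = 27 (agrees with the transcript)
7. acc = 27 + -20 = 7 (verified)
8. acc = 7 - 11 = -4 (agrees with the transcript)
9. acc = -4 + 0 = -4 (agrees with the transcript)
No step deviates from the rules.

no error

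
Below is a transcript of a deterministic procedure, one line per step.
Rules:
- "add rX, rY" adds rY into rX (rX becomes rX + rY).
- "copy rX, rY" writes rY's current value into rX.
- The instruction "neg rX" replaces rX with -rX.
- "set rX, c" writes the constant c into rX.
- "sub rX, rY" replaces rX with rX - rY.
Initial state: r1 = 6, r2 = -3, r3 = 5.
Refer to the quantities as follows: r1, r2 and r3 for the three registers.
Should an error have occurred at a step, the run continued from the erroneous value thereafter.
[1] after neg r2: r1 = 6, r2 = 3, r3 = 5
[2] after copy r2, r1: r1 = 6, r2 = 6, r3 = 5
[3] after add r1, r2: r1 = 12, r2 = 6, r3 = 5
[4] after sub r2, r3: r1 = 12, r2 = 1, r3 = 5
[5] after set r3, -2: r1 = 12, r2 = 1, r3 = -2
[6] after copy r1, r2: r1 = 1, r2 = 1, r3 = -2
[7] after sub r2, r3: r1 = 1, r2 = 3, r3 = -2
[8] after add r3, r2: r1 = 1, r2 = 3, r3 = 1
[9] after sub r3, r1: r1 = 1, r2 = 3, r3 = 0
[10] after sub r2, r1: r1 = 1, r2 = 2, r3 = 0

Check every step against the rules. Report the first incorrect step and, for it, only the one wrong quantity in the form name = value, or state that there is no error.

no error

Recomputing the run from the initial state:
step 1: r1 = 6, r2 = 3, r3 = 5
step 2: r1 = 6, r2 = 6, r3 = 5
step 3: r1 = 12, r2 = 6, r3 = 5
step 4: r1 = 12, r2 = 1, r3 = 5
step 5: r1 = 12, r2 = 1, r3 = -2
step 6: r1 = 1, r2 = 1, r3 = -2
step 7: r1 = 1, r2 = 3, r3 = -2
step 8: r1 = 1, r2 = 3, r3 = 1
step 9: r1 = 1, r2 = 3, r3 = 0
step 10: r1 = 1, r2 = 2, r3 = 0
This matches the transcript at every step.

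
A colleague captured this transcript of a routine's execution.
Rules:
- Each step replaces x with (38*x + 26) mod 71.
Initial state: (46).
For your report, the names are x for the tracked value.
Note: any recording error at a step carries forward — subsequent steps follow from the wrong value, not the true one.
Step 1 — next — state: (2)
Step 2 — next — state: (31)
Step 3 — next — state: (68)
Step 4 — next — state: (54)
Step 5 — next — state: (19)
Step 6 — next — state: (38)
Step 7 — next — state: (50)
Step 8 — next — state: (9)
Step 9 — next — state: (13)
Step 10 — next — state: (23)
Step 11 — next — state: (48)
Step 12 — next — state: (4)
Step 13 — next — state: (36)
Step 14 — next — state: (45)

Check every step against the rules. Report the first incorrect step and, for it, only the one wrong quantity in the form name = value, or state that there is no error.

Step 1: x = (38*46 + 26) mod 71 = 70 — not what was recorded.
First incorrect step: 1; the correct value is x = 70.

step 1, x = 70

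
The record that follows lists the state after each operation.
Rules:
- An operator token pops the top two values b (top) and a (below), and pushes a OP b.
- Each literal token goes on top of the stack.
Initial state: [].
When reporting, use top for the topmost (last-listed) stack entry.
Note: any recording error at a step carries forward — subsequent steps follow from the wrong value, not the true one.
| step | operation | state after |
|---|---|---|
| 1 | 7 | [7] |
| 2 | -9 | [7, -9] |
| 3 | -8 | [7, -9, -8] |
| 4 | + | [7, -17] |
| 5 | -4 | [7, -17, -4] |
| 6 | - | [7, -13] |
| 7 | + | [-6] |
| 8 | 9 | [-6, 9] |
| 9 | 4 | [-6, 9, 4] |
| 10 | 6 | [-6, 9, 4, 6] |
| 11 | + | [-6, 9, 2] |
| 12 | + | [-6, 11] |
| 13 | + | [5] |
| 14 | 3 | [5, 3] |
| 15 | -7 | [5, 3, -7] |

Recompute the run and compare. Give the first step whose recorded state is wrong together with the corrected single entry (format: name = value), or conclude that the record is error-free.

Recomputing the run from the initial state:
step 1: [7]
step 2: [7, -9]
step 3: [7, -9, -8]
step 4: [7, -17]
step 5: [7, -17, -4]
step 6: [7, -13]
step 7: [-6]
step 8: [-6, 9]
step 9: [-6, 9, 4]
step 10: [-6, 9, 4, 6]
step 11: [-6, 9, 10]
step 12: [-6, 19]
step 13: [13]
step 14: [13, 3]
step 15: [13, 3, -7]
The first disagreement with the record is at step 11, where the value should be top = 10.

step 11, top = 10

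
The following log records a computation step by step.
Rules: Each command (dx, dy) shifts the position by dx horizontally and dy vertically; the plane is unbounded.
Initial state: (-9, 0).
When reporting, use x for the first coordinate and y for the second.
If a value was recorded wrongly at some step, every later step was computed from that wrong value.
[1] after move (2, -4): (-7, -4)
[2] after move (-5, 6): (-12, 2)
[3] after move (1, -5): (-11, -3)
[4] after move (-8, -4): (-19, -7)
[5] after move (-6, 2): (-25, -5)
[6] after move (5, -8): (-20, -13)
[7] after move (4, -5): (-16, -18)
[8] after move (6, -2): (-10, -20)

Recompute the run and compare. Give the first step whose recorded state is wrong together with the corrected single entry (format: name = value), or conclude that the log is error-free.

no error

step 1: x = -9 + (2) = -7, y = 0 + (-4) = -4 -> same as recorded
step 2: x = -7 + (-5) = -12, y = -4 + (6) = 2 -> no discrepancy
step 3: x = -12 + (1) = -11, y = 2 + (-5) = -3 -> consistent with the log
step 4: x = -11 + (-8) = -19, y = -3 + (-4) = -7 -> in agreement
step 5: x = -19 + (-6) = -25, y = -7 + (2) = -5 -> consistent with the log
step 6: x = -25 + (5) = -20, y = -5 + (-8) = -13 -> consistent with the log
step 7: x = -20 + (4) = -16, y = -13 + (-5) = -18 -> verified
step 8: x = -16 + (6) = -10, y = -18 + (-2) = -20 -> agrees with the log
Nothing is out of place; the run is error-free.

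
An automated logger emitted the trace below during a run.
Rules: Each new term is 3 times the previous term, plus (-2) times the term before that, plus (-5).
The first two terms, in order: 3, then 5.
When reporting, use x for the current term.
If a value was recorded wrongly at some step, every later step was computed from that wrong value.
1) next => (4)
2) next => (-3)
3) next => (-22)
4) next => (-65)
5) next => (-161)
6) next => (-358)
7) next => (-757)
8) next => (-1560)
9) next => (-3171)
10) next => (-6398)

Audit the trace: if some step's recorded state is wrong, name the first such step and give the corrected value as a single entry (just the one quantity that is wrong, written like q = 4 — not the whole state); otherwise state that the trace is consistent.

step 5, x = -156

Recomputing the run from the initial state:
step 1: x = 4
step 2: x = -3
step 3: x = -22
step 4: x = -65
step 5: x = -156
step 6: x = -343
step 7: x = -722
step 8: x = -1485
step 9: x = -3016
step 10: x = -6083
The first disagreement with the trace is at step 5, where the value should be x = -156.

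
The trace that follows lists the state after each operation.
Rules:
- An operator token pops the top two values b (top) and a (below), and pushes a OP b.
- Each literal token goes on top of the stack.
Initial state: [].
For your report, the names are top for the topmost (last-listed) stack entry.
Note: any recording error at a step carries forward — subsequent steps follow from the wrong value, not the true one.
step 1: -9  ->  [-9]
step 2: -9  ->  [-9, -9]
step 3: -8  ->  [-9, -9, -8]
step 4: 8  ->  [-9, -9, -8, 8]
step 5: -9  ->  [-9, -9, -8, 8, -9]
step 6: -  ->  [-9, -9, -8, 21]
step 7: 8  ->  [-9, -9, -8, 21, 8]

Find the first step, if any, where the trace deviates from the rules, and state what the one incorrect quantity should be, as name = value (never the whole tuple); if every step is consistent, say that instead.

1. push -9: top = -9 (exactly as logged)
2. push -9: top = -9 (consistent with the trace)
3. push -8: top = -8 (confirmed correct)
4. push 8: top = 8 (in agreement)
5. push -9: top = -9 (same as recorded)
6. 8 - -9 = 17 (the trace disagrees here)
First incorrect step: 6; the correct value is top = 17.

step 6, top = 17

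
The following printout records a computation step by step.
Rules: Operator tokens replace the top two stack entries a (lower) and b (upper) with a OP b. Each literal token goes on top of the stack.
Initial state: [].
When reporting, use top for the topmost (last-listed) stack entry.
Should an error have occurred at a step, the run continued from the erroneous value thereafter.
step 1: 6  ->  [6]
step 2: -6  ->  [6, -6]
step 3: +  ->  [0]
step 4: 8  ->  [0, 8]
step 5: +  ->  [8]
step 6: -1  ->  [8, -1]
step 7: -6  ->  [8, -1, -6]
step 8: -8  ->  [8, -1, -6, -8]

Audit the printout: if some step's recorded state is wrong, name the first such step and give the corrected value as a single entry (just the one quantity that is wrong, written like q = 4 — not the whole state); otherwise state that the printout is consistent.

Step 1: push 6: top = 6 — matches.
Step 2: push -6: top = -6 — confirmed correct.
Step 3: 6 + -6 = 0 — exactly as logged.
Step 4: push 8: top = 8 — no discrepancy.
Step 5: 0 + 8 = 8 — matches.
Step 6: push -1: top = -1 — verified.
Step 7: push -6: top = -6 — confirmed correct.
Step 8: push -8: top = -8 — verified.
Each recorded entry agrees with the recomputation.

no error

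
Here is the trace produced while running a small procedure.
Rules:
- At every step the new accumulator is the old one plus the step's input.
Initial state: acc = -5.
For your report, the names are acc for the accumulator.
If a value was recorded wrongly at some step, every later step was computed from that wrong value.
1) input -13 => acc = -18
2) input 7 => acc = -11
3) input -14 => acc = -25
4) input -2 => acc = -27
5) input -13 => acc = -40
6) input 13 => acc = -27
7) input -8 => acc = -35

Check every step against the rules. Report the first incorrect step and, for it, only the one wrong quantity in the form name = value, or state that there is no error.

no error

step 1: acc = -5 + -13 = -18 -> checks out
step 2: acc = -18 + 7 = -11 -> consistent with the trace
step 3: acc = -11 + -14 = -25 -> confirmed correct
step 4: acc = -25 + -2 = -27 -> agrees with the trace
step 5: acc = -27 + -13 = -40 -> same as recorded
step 6: acc = -40 + 13 = -27 -> exactly as logged
step 7: acc = -27 + -8 = -35 -> exactly as logged
Every step is consistent.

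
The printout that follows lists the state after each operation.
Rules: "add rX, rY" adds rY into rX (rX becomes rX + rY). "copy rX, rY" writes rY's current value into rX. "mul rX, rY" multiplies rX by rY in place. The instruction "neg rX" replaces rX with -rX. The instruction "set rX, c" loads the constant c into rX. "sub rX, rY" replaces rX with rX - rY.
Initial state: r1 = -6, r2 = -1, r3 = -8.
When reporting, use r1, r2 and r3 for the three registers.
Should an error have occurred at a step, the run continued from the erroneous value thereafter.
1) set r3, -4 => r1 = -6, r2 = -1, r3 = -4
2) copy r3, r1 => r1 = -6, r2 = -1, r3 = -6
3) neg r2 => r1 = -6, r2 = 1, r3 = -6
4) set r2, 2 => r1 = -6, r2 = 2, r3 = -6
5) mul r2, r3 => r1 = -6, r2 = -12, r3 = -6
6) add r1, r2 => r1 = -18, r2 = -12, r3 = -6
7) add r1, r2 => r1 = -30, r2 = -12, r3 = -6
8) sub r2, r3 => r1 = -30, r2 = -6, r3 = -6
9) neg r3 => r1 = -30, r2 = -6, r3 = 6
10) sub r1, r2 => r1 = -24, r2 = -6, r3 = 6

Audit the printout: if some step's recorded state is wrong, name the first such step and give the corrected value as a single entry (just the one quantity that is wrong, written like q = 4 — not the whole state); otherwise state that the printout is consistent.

no error

Recomputing the run from the initial state:
step 1: r1 = -6, r2 = -1, r3 = -4
step 2: r1 = -6, r2 = -1, r3 = -6
step 3: r1 = -6, r2 = 1, r3 = -6
step 4: r1 = -6, r2 = 2, r3 = -6
step 5: r1 = -6, r2 = -12, r3 = -6
step 6: r1 = -18, r2 = -12, r3 = -6
step 7: r1 = -30, r2 = -12, r3 = -6
step 8: r1 = -30, r2 = -6, r3 = -6
step 9: r1 = -30, r2 = -6, r3 = 6
step 10: r1 = -24, r2 = -6, r3 = 6
This matches the printout at every step.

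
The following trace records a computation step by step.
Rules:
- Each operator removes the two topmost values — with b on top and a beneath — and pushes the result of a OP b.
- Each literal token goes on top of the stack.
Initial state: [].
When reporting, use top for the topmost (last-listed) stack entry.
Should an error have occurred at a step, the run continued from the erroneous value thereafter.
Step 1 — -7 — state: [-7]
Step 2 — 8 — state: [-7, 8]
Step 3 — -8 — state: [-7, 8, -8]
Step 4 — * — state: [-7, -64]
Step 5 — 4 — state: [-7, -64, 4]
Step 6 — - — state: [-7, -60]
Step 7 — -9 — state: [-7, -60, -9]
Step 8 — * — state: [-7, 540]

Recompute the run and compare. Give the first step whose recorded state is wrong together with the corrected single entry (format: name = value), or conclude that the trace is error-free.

Step 1: push -7: top = -7 — no discrepancy.
Step 2: push 8: top = 8 — verified.
Step 3: push -8: top = -8 — agrees with the trace.
Step 4: 8 * -8 = -64 — consistent with the trace.
Step 5: push 4: top = 4 — same as recorded.
Step 6: -64 - 4 = -68 — first mismatch against the trace.
The audit stops at step 6: the recorded entry is wrong and should be top = -68.

step 6, top = -68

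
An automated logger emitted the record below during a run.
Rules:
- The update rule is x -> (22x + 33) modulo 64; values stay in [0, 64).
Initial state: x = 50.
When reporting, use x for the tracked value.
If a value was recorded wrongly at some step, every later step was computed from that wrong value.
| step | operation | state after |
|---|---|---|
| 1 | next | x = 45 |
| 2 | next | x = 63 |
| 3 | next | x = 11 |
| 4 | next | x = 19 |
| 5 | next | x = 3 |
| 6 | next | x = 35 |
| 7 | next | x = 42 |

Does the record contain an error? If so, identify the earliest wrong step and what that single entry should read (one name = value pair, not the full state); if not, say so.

step 7, x = 35

1. x = (22*50 + 33) mod 64 = 45 (no discrepancy)
2. x = (22*45 + 33) mod 64 = 63 (no discrepancy)
3. x = (22*63 + 33) mod 64 = 11 (verified)
4. x = (22*11 + 33) mod 64 = 19 (verified)
5. x = (22*19 + 33) mod 64 = 3 (consistent with the record)
6. x = (22*3 + 33) mod 64 = 35 (no discrepancy)
7. x = (22*35 + 33) mod 64 = 35 (this is not what the record shows)
The earliest wrong entry is at step 7: it should read x = 35.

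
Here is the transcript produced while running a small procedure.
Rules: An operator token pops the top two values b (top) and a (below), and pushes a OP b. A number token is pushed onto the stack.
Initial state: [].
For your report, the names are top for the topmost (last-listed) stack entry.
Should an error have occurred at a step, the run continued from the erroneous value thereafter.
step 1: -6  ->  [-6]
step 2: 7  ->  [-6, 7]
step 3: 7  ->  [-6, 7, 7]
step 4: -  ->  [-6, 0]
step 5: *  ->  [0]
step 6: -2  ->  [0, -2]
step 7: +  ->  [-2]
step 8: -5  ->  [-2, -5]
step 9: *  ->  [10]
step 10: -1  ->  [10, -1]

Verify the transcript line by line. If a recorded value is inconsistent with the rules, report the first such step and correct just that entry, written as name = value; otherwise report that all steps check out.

no error

Step 1: push -6: top = -6 — consistent with the transcript.
Step 2: push 7: top = 7 — verified.
Step 3: push 7: top = 7 — confirmed correct.
Step 4: 7 - 7 = 0 — in agreement.
Step 5: -6 * 0 = 0 — confirmed correct.
Step 6: push -2: top = -2 — verified.
Step 7: 0 + -2 = -2 — same as recorded.
Step 8: push -5: top = -5 — confirmed correct.
Step 9: -2 * -5 = 10 — consistent with the transcript.
Step 10: push -1: top = -1 — matches.
Nothing is out of place; the run is error-free.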